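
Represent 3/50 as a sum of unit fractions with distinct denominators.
1/17 + 1/850

Greedy algorithm:
3/50: ceiling(50/3) = 17, use 1/17
1/850: ceiling(850/1) = 850, use 1/850
Result: 3/50 = 1/17 + 1/850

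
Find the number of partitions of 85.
30167357

p(n) counts ways to write n as a sum of positive integers (order ignored).
Euler's pentagonal recurrence: p(k) = p(k-1) + p(k-2) - p(k-5) - p(k-7) + p(k-12) + p(k-15) - ... (offsets j(3j∓1)/2, signs ++--, p(0)=1, p(<0)=0).
DP table for k = 0..84: p(0)=1, p(1)=1, p(2)=2, p(3)=3, p(4)=5, p(5)=7, p(6)=11, p(7)=15, p(8)=22, p(9)=30, p(10)=42, p(11)=56, p(12)=77, p(13)=101, p(14)=135, p(15)=176, p(16)=231, p(17)=297, p(18)=385, p(19)=490, p(20)=627, p(21)=792, p(22)=1002, p(23)=1255, p(24)=1575, p(25)=1958, p(26)=2436, p(27)=3010, p(28)=3718, p(29)=4565, p(30)=5604, p(31)=6842, p(32)=8349, p(33)=10143, p(34)=12310, p(35)=14883, p(36)=17977, p(37)=21637, p(38)=26015, p(39)=31185, p(40)=37338, p(41)=44583, p(42)=53174, p(43)=63261, p(44)=75175, p(45)=89134, p(46)=105558, p(47)=124754, p(48)=147273, p(49)=173525, p(50)=204226, p(51)=239943, p(52)=281589, p(53)=329931, p(54)=386155, p(55)=451276, p(56)=526823, p(57)=614154, p(58)=715220, p(59)=831820, p(60)=966467, p(61)=1121505, p(62)=1300156, p(63)=1505499, p(64)=1741630, p(65)=2012558, p(66)=2323520, p(67)=2679689, p(68)=3087735, p(69)=3554345, p(70)=4087968, p(71)=4697205, p(72)=5392783, p(73)=6185689, p(74)=7089500, p(75)=8118264, p(76)=9289091, p(77)=10619863, p(78)=12132164, p(79)=13848650, p(80)=15796476, p(81)=18004327, p(82)=20506255, p(83)=23338469, p(84)=26543660.
Final step: p(85) = p(84) + p(83) - p(80) - p(78) + p(73) + p(70) - p(63) - p(59) + p(50) + p(45) - p(34) - p(28) + p(15) + p(8)
= 26543660 + 23338469 - 15796476 - 12132164 + 6185689 + 4087968 - 1505499 - 831820 + 204226 + 89134 - 12310 - 3718 + 176 + 22
= 30167357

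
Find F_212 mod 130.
129

Matrix identity: Q^n = [[F_(n+1), F_n], [F_n, F_(n-1)]] with Q = [[1,1],[1,0]].
n = 212 = 11010100₂. Square-and-multiply, entries mod 130:
Q^1 = [[1,1],[1,0]]
Q^3 = (Q^1)²·Q = [[3,2],[2,1]]
Q^6 = (Q^3)² = [[13,8],[8,5]]
Q^13 = (Q^6)²·Q = [[117,103],[103,14]]
Q^26 = (Q^13)² = [[118,103],[103,15]]
Q^53 = (Q^26)²·Q = [[12,93],[93,49]]
Q^106 = (Q^53)² = [[83,83],[83,0]]
Q^212 = (Q^106)² = [[128,129],[129,129]]
F_212 mod 130 = Q^212[0][1] = 129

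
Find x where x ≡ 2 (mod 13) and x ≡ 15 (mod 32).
15

Using Chinese Remainder Theorem:
M = 13 × 32 = 416
M1 = 32, M2 = 13
y1 = 32^(-1) mod 13 = 11
y2 = 13^(-1) mod 32 = 5
x = (2×32×11 + 15×13×5) mod 416 = 15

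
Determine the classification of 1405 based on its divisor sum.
deficient

Proper divisors of 1405: sum = 1 + 5 + 281 = 287
Since 287 < 1405, 1405 is deficient.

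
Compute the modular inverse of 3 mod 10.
7

gcd(3, 10) = 1, so the inverse exists.
Extended Euclidean algorithm on (10, 3):
10 = 3 × 3 + 1  ⟹  1 = (1)·10 + (-3)·3
So (-3)·3 ≡ 1 (mod 10), i.e. 3^(-1) ≡ -3 ≡ 7 (mod 10).
Check: 3 × 7 = 21 ≡ 1 (mod 10)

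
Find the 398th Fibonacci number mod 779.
286

Matrix identity: Q^n = [[F_(n+1), F_n], [F_n, F_(n-1)]] with Q = [[1,1],[1,0]].
n = 398 = 110001110₂. Square-and-multiply, entries mod 779:
Q^1 = [[1,1],[1,0]]
Q^3 = (Q^1)²·Q = [[3,2],[2,1]]
Q^6 = (Q^3)² = [[13,8],[8,5]]
Q^12 = (Q^6)² = [[233,144],[144,89]]
Q^24 = (Q^12)² = [[241,407],[407,613]]
Q^49 = (Q^24)²·Q = [[301,157],[157,144]]
Q^99 = (Q^49)²·Q = [[492,737],[737,534]]
Q^199 = (Q^99)²·Q = [[533,1],[1,532]]
Q^398 = (Q^199)² = [[534,286],[286,248]]
F_398 mod 779 = Q^398[0][1] = 286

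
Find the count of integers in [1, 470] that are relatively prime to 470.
184

470 = 2 × 5 × 47
φ(n) = n × ∏(1 - 1/p) for each prime p dividing n
φ(470) = 470 × (1 - 1/2) × (1 - 1/5) × (1 - 1/47) = 184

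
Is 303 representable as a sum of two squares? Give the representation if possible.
Not possible

Factorization: 303 = 3 × 101
By Fermat: n is sum of two squares iff every prime p ≡ 3 (mod 4) appears to even power.
Prime(s) ≡ 3 (mod 4) with odd exponent: [(3, 1)]
Therefore 303 cannot be expressed as a² + b².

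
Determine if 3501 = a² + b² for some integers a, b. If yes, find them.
30² + 51² (a=30, b=51)

Factorization: 3501 = 3^2 × 389
By Fermat: n is sum of two squares iff every prime p ≡ 3 (mod 4) appears to even power.
All primes ≡ 3 (mod 4) appear to even power.
Search a = 0, 1, 2, … for 3501 - a² a perfect square: first hit at a = 30: 3501 - 900 = 2601 = 51².
3501 = 30² + 51² = 900 + 2601 ✓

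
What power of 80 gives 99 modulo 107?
78

Baby-step giant-step with step n = ⌈√107⌉ = 11.
Baby steps 80^j mod 107 (j:value) for j=0..10: 0:1, 1:80, 2:87, 3:5, 4:79, 5:7, 6:25, 7:74, 8:35, 9:18, 10:49.
Giant-step multiplier: 80^(-11) ≡ 80^(106-11) = 80^95 ≡ 96 (mod 107).
Giant steps γ_i = 99·96^i mod 107: γ_0=99, γ_1=88, γ_2=102, γ_3=55, γ_4=37, γ_5=21, γ_6=90, γ_7=80 (in table at j=1).
x = i·n + j = 7·11 + 1 = 78.
Check: 80^78 ≡ 99 (mod 107).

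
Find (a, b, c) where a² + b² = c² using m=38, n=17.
(1155, 1292, 1733)

Euclid's formula: a = m² - n², b = 2mn, c = m² + n²
m = 38, n = 17
a = 38² - 17² = 1444 - 289 = 1155
b = 2 × 38 × 17 = 1292
c = 38² + 17² = 1444 + 289 = 1733
Verification: 1155² + 1292² = 1334025 + 1669264 = 3003289 = 1733² ✓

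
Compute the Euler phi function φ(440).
160

440 = 2^3 × 5 × 11
φ(n) = n × ∏(1 - 1/p) for each prime p dividing n
φ(440) = 440 × (1 - 1/2) × (1 - 1/5) × (1 - 1/11) = 160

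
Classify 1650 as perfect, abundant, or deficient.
abundant

Proper divisors of 1650: sum = 1 + 2 + 3 + 5 + 6 + 10 + 11 + 15 + ... + 275 + 330 + 550 + 825 (23 divisors) = 2814
Since 2814 > 1650, 1650 is abundant.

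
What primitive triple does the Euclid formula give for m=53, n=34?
(1653, 3604, 3965)

Euclid's formula: a = m² - n², b = 2mn, c = m² + n²
m = 53, n = 34
a = 53² - 34² = 2809 - 1156 = 1653
b = 2 × 53 × 34 = 3604
c = 53² + 34² = 2809 + 1156 = 3965
Verification: 1653² + 3604² = 2732409 + 12988816 = 15721225 = 3965² ✓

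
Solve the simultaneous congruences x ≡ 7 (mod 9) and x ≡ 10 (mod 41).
133

Using Chinese Remainder Theorem:
M = 9 × 41 = 369
M1 = 41, M2 = 9
y1 = 41^(-1) mod 9 = 2
y2 = 9^(-1) mod 41 = 32
x = (7×41×2 + 10×9×32) mod 369 = 133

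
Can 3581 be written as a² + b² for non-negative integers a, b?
10² + 59² (a=10, b=59)

Factorization: 3581 = 3581
By Fermat: n is sum of two squares iff every prime p ≡ 3 (mod 4) appears to even power.
All primes ≡ 3 (mod 4) appear to even power.
Search a = 0, 1, 2, … for 3581 - a² a perfect square: first hit at a = 10: 3581 - 100 = 3481 = 59².
3581 = 10² + 59² = 100 + 3481 ✓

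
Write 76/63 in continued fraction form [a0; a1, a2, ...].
[1; 4, 1, 5, 2]

Euclidean algorithm steps:
76 = 1 × 63 + 13
63 = 4 × 13 + 11
13 = 1 × 11 + 2
11 = 5 × 2 + 1
2 = 2 × 1 + 0
Continued fraction: [1; 4, 1, 5, 2]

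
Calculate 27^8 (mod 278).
129

Repeated squaring. Binary of 8 = 1000.
27^1 ≡ 27 (mod 278); 27^2 ≡ 173 (mod 278); 27^4 ≡ 183 (mod 278); 27^8 ≡ 129 (mod 278)
27^8 = 27^8 ≡ 129 (mod 278)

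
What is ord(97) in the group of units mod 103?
51

103 is prime, so ord(97) divides φ(103) = 102.
Divisors of 102: 1, 2, 3, 6, 17, 34, 51, 102.
Repeated squaring: 97^1 ≡ 97, 97^2 ≡ 36, 97^4 ≡ 60, 97^8 ≡ 98, 97^16 ≡ 25, 97^32 ≡ 7, 97^64 ≡ 49 (mod 103).
Test 97^d mod 103 for each divisor d in increasing order:
97^1 ≡ 97
97^2 ≡ 36
97^3 = 97^2·97^1 ≡ 93
97^6 = 97^4·97^2 ≡ 100
97^17 = 97^16·97^1 ≡ 56
97^34 = 97^32·97^2 ≡ 46
97^51 = 97^32·97^16·97^2·97^1 ≡ 1  ← first divisor giving 1
The order is 51.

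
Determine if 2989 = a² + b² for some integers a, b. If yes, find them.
35² + 42² (a=35, b=42)

Factorization: 2989 = 7^2 × 61
By Fermat: n is sum of two squares iff every prime p ≡ 3 (mod 4) appears to even power.
All primes ≡ 3 (mod 4) appear to even power.
Search a = 0, 1, 2, … for 2989 - a² a perfect square: first hit at a = 35: 2989 - 1225 = 1764 = 42².
2989 = 35² + 42² = 1225 + 1764 ✓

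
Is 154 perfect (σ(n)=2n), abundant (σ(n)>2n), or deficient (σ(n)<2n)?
deficient

Proper divisors of 154: sum = 1 + 2 + 7 + 11 + 14 + 22 + 77 = 134
Since 134 < 154, 154 is deficient.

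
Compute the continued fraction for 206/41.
[5; 41]

Euclidean algorithm steps:
206 = 5 × 41 + 1
41 = 41 × 1 + 0
Continued fraction: [5; 41]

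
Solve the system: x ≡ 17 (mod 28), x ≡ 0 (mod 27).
297

Using Chinese Remainder Theorem:
M = 28 × 27 = 756
M1 = 27, M2 = 28
y1 = 27^(-1) mod 28 = 27
y2 = 28^(-1) mod 27 = 1
x = (17×27×27 + 0×28×1) mod 756 = 297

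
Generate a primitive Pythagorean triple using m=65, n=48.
(1921, 6240, 6529)

Euclid's formula: a = m² - n², b = 2mn, c = m² + n²
m = 65, n = 48
a = 65² - 48² = 4225 - 2304 = 1921
b = 2 × 65 × 48 = 6240
c = 65² + 48² = 4225 + 2304 = 6529
Verification: 1921² + 6240² = 3690241 + 38937600 = 42627841 = 6529² ✓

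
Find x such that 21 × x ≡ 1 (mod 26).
5

gcd(21, 26) = 1, so the inverse exists.
Extended Euclidean algorithm on (26, 21):
26 = 1 × 21 + 5  ⟹  5 = (1)·26 + (-1)·21
21 = 4 × 5 + 1  ⟹  1 = (-4)·26 + (5)·21
So (5)·21 ≡ 1 (mod 26), i.e. 21^(-1) ≡ 5 (mod 26).
Check: 21 × 5 = 105 ≡ 1 (mod 26)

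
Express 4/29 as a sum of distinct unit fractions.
1/8 + 1/78 + 1/9048

Greedy algorithm:
4/29: ceiling(29/4) = 8, use 1/8
3/232: ceiling(232/3) = 78, use 1/78
1/9048: ceiling(9048/1) = 9048, use 1/9048
Result: 4/29 = 1/8 + 1/78 + 1/9048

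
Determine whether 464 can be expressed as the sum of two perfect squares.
8² + 20² (a=8, b=20)

Factorization: 464 = 2^4 × 29
By Fermat: n is sum of two squares iff every prime p ≡ 3 (mod 4) appears to even power.
All primes ≡ 3 (mod 4) appear to even power.
Search a = 0, 1, 2, … for 464 - a² a perfect square: first hit at a = 8: 464 - 64 = 400 = 20².
464 = 8² + 20² = 64 + 400 ✓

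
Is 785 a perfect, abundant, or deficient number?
deficient

Proper divisors of 785: sum = 1 + 5 + 157 = 163
Since 163 < 785, 785 is deficient.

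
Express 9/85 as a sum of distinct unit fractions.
1/10 + 1/170

Greedy algorithm:
9/85: ceiling(85/9) = 10, use 1/10
1/170: ceiling(170/1) = 170, use 1/170
Result: 9/85 = 1/10 + 1/170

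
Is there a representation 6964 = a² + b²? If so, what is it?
58² + 60² (a=58, b=60)

Factorization: 6964 = 2^2 × 1741
By Fermat: n is sum of two squares iff every prime p ≡ 3 (mod 4) appears to even power.
All primes ≡ 3 (mod 4) appear to even power.
Search a = 0, 1, 2, … for 6964 - a² a perfect square: first hit at a = 58: 6964 - 3364 = 3600 = 60².
6964 = 58² + 60² = 3364 + 3600 ✓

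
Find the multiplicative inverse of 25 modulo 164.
105

gcd(25, 164) = 1, so the inverse exists.
Extended Euclidean algorithm on (164, 25):
164 = 6 × 25 + 14  ⟹  14 = (1)·164 + (-6)·25
25 = 1 × 14 + 11  ⟹  11 = (-1)·164 + (7)·25
14 = 1 × 11 + 3  ⟹  3 = (2)·164 + (-13)·25
11 = 3 × 3 + 2  ⟹  2 = (-7)·164 + (46)·25
3 = 1 × 2 + 1  ⟹  1 = (9)·164 + (-59)·25
So (-59)·25 ≡ 1 (mod 164), i.e. 25^(-1) ≡ -59 ≡ 105 (mod 164).
Check: 25 × 105 = 2625 ≡ 1 (mod 164)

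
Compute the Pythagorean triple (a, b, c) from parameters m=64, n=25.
(3471, 3200, 4721)

Euclid's formula: a = m² - n², b = 2mn, c = m² + n²
m = 64, n = 25
a = 64² - 25² = 4096 - 625 = 3471
b = 2 × 64 × 25 = 3200
c = 64² + 25² = 4096 + 625 = 4721
Verification: 3471² + 3200² = 12047841 + 10240000 = 22287841 = 4721² ✓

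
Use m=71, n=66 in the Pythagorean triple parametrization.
(685, 9372, 9397)

Euclid's formula: a = m² - n², b = 2mn, c = m² + n²
m = 71, n = 66
a = 71² - 66² = 5041 - 4356 = 685
b = 2 × 71 × 66 = 9372
c = 71² + 66² = 5041 + 4356 = 9397
Verification: 685² + 9372² = 469225 + 87834384 = 88303609 = 9397² ✓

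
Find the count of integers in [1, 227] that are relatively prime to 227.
226

227 = 227
φ(n) = n × ∏(1 - 1/p) for each prime p dividing n
φ(227) = 227 × (1 - 1/227) = 226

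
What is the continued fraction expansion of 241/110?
[2; 5, 4, 5]

Euclidean algorithm steps:
241 = 2 × 110 + 21
110 = 5 × 21 + 5
21 = 4 × 5 + 1
5 = 5 × 1 + 0
Continued fraction: [2; 5, 4, 5]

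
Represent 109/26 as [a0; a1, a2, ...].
[4; 5, 5]

Euclidean algorithm steps:
109 = 4 × 26 + 5
26 = 5 × 5 + 1
5 = 5 × 1 + 0
Continued fraction: [4; 5, 5]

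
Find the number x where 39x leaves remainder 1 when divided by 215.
204

gcd(39, 215) = 1, so the inverse exists.
Extended Euclidean algorithm on (215, 39):
215 = 5 × 39 + 20  ⟹  20 = (1)·215 + (-5)·39
39 = 1 × 20 + 19  ⟹  19 = (-1)·215 + (6)·39
20 = 1 × 19 + 1  ⟹  1 = (2)·215 + (-11)·39
So (-11)·39 ≡ 1 (mod 215), i.e. 39^(-1) ≡ -11 ≡ 204 (mod 215).
Check: 39 × 204 = 7956 ≡ 1 (mod 215)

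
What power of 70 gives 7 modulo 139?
88

Baby-step giant-step with step n = ⌈√139⌉ = 12.
Baby steps 70^j mod 139 (j:value) for j=0..11: 0:1, 1:70, 2:35, 3:87, 4:113, 5:126, 6:63, 7:101, 8:120, 9:60, 10:30, 11:15.
Giant-step multiplier: 70^(-12) ≡ 70^(138-12) = 70^126 ≡ 65 (mod 139).
Giant steps γ_i = 7·65^i mod 139: γ_0=7, γ_1=38, γ_2=107, γ_3=5, γ_4=47, γ_5=136, γ_6=83, γ_7=113 (in table at j=4).
x = i·n + j = 7·12 + 4 = 88.
Check: 70^88 ≡ 7 (mod 139).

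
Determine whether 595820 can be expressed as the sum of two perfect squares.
Not possible

Factorization: 595820 = 2^2 × 5 × 31^3
By Fermat: n is sum of two squares iff every prime p ≡ 3 (mod 4) appears to even power.
Prime(s) ≡ 3 (mod 4) with odd exponent: [(31, 3)]
Therefore 595820 cannot be expressed as a² + b².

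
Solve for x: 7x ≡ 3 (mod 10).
x ≡ 9 (mod 10)

gcd(7, 10) = 1, which divides 3, so solutions exist.
Find 7^(-1) mod 10 by the extended Euclidean algorithm:
10 = 1 × 7 + 3  ⟹  3 = (1)·10 + (-1)·7
7 = 2 × 3 + 1  ⟹  1 = (-2)·10 + (3)·7
So (3)·7 ≡ 1 (mod 10), i.e. 7^(-1) ≡ 3 (mod 10).
x ≡ 3 × 3 = 9 ≡ 9 (mod 10).
Check: 7 × 9 = 63 ≡ 3 (mod 10).
Unique solution: x ≡ 9 (mod 10)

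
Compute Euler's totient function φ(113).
112

113 = 113
φ(n) = n × ∏(1 - 1/p) for each prime p dividing n
φ(113) = 113 × (1 - 1/113) = 112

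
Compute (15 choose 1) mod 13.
2

Using Lucas' theorem:
Write n=15 and k=1 in base 13:
n in base 13: [1, 2]
k in base 13: [0, 1]
C(15,1) mod 13 = ∏ C(n_i, k_i) mod 13
Digit binomials (mod 13): C(1,0) = 1; C(2,1) = 2
Product: 1 × 2 = 2 ≡ 2 (mod 13)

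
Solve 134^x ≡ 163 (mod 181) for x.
161

Baby-step giant-step with step n = ⌈√181⌉ = 14.
Baby steps 134^j mod 181 (j:value) for j=0..13: 0:1, 1:134, 2:37, 3:71, 4:102, 5:93, 6:154, 7:2, 8:87, 9:74, 10:142, 11:23, 12:5, 13:127.
Giant-step multiplier: 134^(-14) ≡ 134^(180-14) = 134^166 ≡ 136 (mod 181).
Giant steps γ_i = 163·136^i mod 181: γ_0=163, γ_1=86, γ_2=112, γ_3=28, γ_4=7, γ_5=47, γ_6=57, γ_7=150, γ_8=128, γ_9=32, γ_10=8, γ_11=2 (in table at j=7).
x = i·n + j = 11·14 + 7 = 161.
Check: 134^161 ≡ 163 (mod 181).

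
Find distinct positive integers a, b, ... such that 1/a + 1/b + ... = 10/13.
1/2 + 1/4 + 1/52

Greedy algorithm:
10/13: ceiling(13/10) = 2, use 1/2
7/26: ceiling(26/7) = 4, use 1/4
1/52: ceiling(52/1) = 52, use 1/52
Result: 10/13 = 1/2 + 1/4 + 1/52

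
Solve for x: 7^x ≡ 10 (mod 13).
2

Baby-step giant-step with step n = ⌈√13⌉ = 4.
Baby steps 7^j mod 13 (j:value) for j=0..3: 0:1, 1:7, 2:10, 3:5.
h = 10 is already in the table at j=2, so x = 2.
Check: 7^2 ≡ 10 (mod 13).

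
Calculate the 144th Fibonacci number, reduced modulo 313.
122

Matrix identity: Q^n = [[F_(n+1), F_n], [F_n, F_(n-1)]] with Q = [[1,1],[1,0]].
n = 144 = 10010000₂. Square-and-multiply, entries mod 313:
Q^1 = [[1,1],[1,0]]
Q^2 = (Q^1)² = [[2,1],[1,1]]
Q^4 = (Q^2)² = [[5,3],[3,2]]
Q^9 = (Q^4)²·Q = [[55,34],[34,21]]
Q^18 = (Q^9)² = [[112,80],[80,32]]
Q^36 = (Q^18)² = [[164,252],[252,225]]
Q^72 = (Q^36)² = [[256,59],[59,197]]
Q^144 = (Q^72)² = [[157,122],[122,35]]
F_144 mod 313 = Q^144[0][1] = 122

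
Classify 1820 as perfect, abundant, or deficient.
abundant

Proper divisors of 1820: sum = 1 + 2 + 4 + 5 + 7 + 10 + 13 + 14 + ... + 260 + 364 + 455 + 910 (23 divisors) = 2884
Since 2884 > 1820, 1820 is abundant.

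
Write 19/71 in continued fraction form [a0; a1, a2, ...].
[0; 3, 1, 2, 1, 4]

Euclidean algorithm steps:
19 = 0 × 71 + 19
71 = 3 × 19 + 14
19 = 1 × 14 + 5
14 = 2 × 5 + 4
5 = 1 × 4 + 1
4 = 4 × 1 + 0
Continued fraction: [0; 3, 1, 2, 1, 4]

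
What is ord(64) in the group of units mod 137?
34

137 is prime, so ord(64) divides φ(137) = 136.
Divisors of 136: 1, 2, 4, 8, 17, 34, 68, 136.
Repeated squaring: 64^1 ≡ 64, 64^2 ≡ 123, 64^4 ≡ 59, 64^8 ≡ 56, 64^16 ≡ 122, 64^32 ≡ 88, 64^64 ≡ 72, 64^128 ≡ 115 (mod 137).
Test 64^d mod 137 for each divisor d in increasing order:
64^1 ≡ 64
64^2 ≡ 123
64^4 ≡ 59
64^8 ≡ 56
64^17 = 64^16·64^1 ≡ 136
64^34 = 64^32·64^2 ≡ 1  ← first divisor giving 1
The order is 34.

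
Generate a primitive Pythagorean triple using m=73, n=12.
(5185, 1752, 5473)

Euclid's formula: a = m² - n², b = 2mn, c = m² + n²
m = 73, n = 12
a = 73² - 12² = 5329 - 144 = 5185
b = 2 × 73 × 12 = 1752
c = 73² + 12² = 5329 + 144 = 5473
Verification: 5185² + 1752² = 26884225 + 3069504 = 29953729 = 5473² ✓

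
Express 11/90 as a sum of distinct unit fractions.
1/9 + 1/90

Greedy algorithm:
11/90: ceiling(90/11) = 9, use 1/9
1/90: ceiling(90/1) = 90, use 1/90
Result: 11/90 = 1/9 + 1/90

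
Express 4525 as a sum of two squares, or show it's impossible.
6² + 67² (a=6, b=67)

Factorization: 4525 = 5^2 × 181
By Fermat: n is sum of two squares iff every prime p ≡ 3 (mod 4) appears to even power.
All primes ≡ 3 (mod 4) appear to even power.
Search a = 0, 1, 2, … for 4525 - a² a perfect square: first hit at a = 6: 4525 - 36 = 4489 = 67².
4525 = 6² + 67² = 36 + 4489 ✓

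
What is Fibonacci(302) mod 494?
187

Matrix identity: Q^n = [[F_(n+1), F_n], [F_n, F_(n-1)]] with Q = [[1,1],[1,0]].
n = 302 = 100101110₂. Square-and-multiply, entries mod 494:
Q^1 = [[1,1],[1,0]]
Q^2 = (Q^1)² = [[2,1],[1,1]]
Q^4 = (Q^2)² = [[5,3],[3,2]]
Q^9 = (Q^4)²·Q = [[55,34],[34,21]]
Q^18 = (Q^9)² = [[229,114],[114,115]]
Q^37 = (Q^18)²·Q = [[419,229],[229,190]]
Q^75 = (Q^37)²·Q = [[421,268],[268,153]]
Q^151 = (Q^75)²·Q = [[287,89],[89,198]]
Q^302 = (Q^151)² = [[382,187],[187,195]]
F_302 mod 494 = Q^302[0][1] = 187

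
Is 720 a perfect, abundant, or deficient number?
abundant

Proper divisors of 720: sum = 1 + 2 + 3 + 4 + 5 + 6 + 8 + 9 + ... + 144 + 180 + 240 + 360 (29 divisors) = 1698
Since 1698 > 720, 720 is abundant.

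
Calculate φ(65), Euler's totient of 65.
48

65 = 5 × 13
φ(n) = n × ∏(1 - 1/p) for each prime p dividing n
φ(65) = 65 × (1 - 1/5) × (1 - 1/13) = 48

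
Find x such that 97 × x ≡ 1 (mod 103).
17

gcd(97, 103) = 1, so the inverse exists.
Extended Euclidean algorithm on (103, 97):
103 = 1 × 97 + 6  ⟹  6 = (1)·103 + (-1)·97
97 = 16 × 6 + 1  ⟹  1 = (-16)·103 + (17)·97
So (17)·97 ≡ 1 (mod 103), i.e. 97^(-1) ≡ 17 (mod 103).
Check: 97 × 17 = 1649 ≡ 1 (mod 103)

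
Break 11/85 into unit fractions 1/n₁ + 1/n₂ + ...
1/8 + 1/227 + 1/154360

Greedy algorithm:
11/85: ceiling(85/11) = 8, use 1/8
3/680: ceiling(680/3) = 227, use 1/227
1/154360: ceiling(154360/1) = 154360, use 1/154360
Result: 11/85 = 1/8 + 1/227 + 1/154360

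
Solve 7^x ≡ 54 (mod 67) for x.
8

Baby-step giant-step with step n = ⌈√67⌉ = 9.
Baby steps 7^j mod 67 (j:value) for j=0..8: 0:1, 1:7, 2:49, 3:8, 4:56, 5:57, 6:64, 7:46, 8:54.
h = 54 is already in the table at j=8, so x = 8.
Check: 7^8 ≡ 54 (mod 67).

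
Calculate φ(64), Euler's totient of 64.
32

64 = 2^6
φ(n) = n × ∏(1 - 1/p) for each prime p dividing n
φ(64) = 64 × (1 - 1/2) = 32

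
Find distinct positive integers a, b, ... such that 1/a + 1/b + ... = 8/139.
1/18 + 1/501 + 1/417834

Greedy algorithm:
8/139: ceiling(139/8) = 18, use 1/18
5/2502: ceiling(2502/5) = 501, use 1/501
1/417834: ceiling(417834/1) = 417834, use 1/417834
Result: 8/139 = 1/18 + 1/501 + 1/417834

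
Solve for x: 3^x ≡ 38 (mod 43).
4

Baby-step giant-step with step n = ⌈√43⌉ = 7.
Baby steps 3^j mod 43 (j:value) for j=0..6: 0:1, 1:3, 2:9, 3:27, 4:38, 5:28, 6:41.
h = 38 is already in the table at j=4, so x = 4.
Check: 3^4 ≡ 38 (mod 43).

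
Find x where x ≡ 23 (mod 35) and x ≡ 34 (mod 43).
163

Using Chinese Remainder Theorem:
M = 35 × 43 = 1505
M1 = 43, M2 = 35
y1 = 43^(-1) mod 35 = 22
y2 = 35^(-1) mod 43 = 16
x = (23×43×22 + 34×35×16) mod 1505 = 163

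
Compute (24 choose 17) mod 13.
5

Using Lucas' theorem:
Write n=24 and k=17 in base 13:
n in base 13: [1, 11]
k in base 13: [1, 4]
C(24,17) mod 13 = ∏ C(n_i, k_i) mod 13
Digit binomials (mod 13): C(1,1) = 1; C(11,4) = 330 ≡ 5
Product: 1 × 5 = 5 ≡ 5 (mod 13)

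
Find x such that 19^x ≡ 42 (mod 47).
22

Baby-step giant-step with step n = ⌈√47⌉ = 7.
Baby steps 19^j mod 47 (j:value) for j=0..6: 0:1, 1:19, 2:32, 3:44, 4:37, 5:45, 6:9.
Giant-step multiplier: 19^(-7) ≡ 19^(46-7) = 19^39 ≡ 11 (mod 47).
Giant steps γ_i = 42·11^i mod 47: γ_0=42, γ_1=39, γ_2=6, γ_3=19 (in table at j=1).
x = i·n + j = 3·7 + 1 = 22.
Check: 19^22 ≡ 42 (mod 47).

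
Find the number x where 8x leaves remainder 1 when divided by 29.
11

gcd(8, 29) = 1, so the inverse exists.
Extended Euclidean algorithm on (29, 8):
29 = 3 × 8 + 5  ⟹  5 = (1)·29 + (-3)·8
8 = 1 × 5 + 3  ⟹  3 = (-1)·29 + (4)·8
5 = 1 × 3 + 2  ⟹  2 = (2)·29 + (-7)·8
3 = 1 × 2 + 1  ⟹  1 = (-3)·29 + (11)·8
So (11)·8 ≡ 1 (mod 29), i.e. 8^(-1) ≡ 11 (mod 29).
Check: 8 × 11 = 88 ≡ 1 (mod 29)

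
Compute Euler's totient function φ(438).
144

438 = 2 × 3 × 73
φ(n) = n × ∏(1 - 1/p) for each prime p dividing n
φ(438) = 438 × (1 - 1/2) × (1 - 1/3) × (1 - 1/73) = 144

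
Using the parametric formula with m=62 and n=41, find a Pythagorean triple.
(2163, 5084, 5525)

Euclid's formula: a = m² - n², b = 2mn, c = m² + n²
m = 62, n = 41
a = 62² - 41² = 3844 - 1681 = 2163
b = 2 × 62 × 41 = 5084
c = 62² + 41² = 3844 + 1681 = 5525
Verification: 2163² + 5084² = 4678569 + 25847056 = 30525625 = 5525² ✓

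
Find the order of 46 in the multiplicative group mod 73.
4

73 is prime, so ord(46) divides φ(73) = 72.
Divisors of 72: 1, 2, 3, 4, 6, 8, 9, 12, 18, 24, 36, 72.
Repeated squaring: 46^1 ≡ 46, 46^2 ≡ 72, 46^4 ≡ 1, 46^8 ≡ 1, 46^16 ≡ 1, 46^32 ≡ 1, 46^64 ≡ 1 (mod 73).
Test 46^d mod 73 for each divisor d in increasing order:
46^1 ≡ 46
46^2 ≡ 72
46^3 = 46^2·46^1 ≡ 27
46^4 ≡ 1  ← first divisor giving 1
The order is 4.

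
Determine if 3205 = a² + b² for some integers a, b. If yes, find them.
17² + 54² (a=17, b=54)

Factorization: 3205 = 5 × 641
By Fermat: n is sum of two squares iff every prime p ≡ 3 (mod 4) appears to even power.
All primes ≡ 3 (mod 4) appear to even power.
Search a = 0, 1, 2, … for 3205 - a² a perfect square: first hit at a = 17: 3205 - 289 = 2916 = 54².
3205 = 17² + 54² = 289 + 2916 ✓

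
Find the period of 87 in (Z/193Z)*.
64

193 is prime, so ord(87) divides φ(193) = 192.
Divisors of 192: 1, 2, 3, 4, 6, 8, 12, 16, 24, 32, 48, 64, 96, 192.
Repeated squaring: 87^1 ≡ 87, 87^2 ≡ 42, 87^4 ≡ 27, 87^8 ≡ 150, 87^16 ≡ 112, 87^32 ≡ 192, 87^64 ≡ 1, 87^128 ≡ 1 (mod 193).
Test 87^d mod 193 for each divisor d in increasing order:
87^1 ≡ 87
87^2 ≡ 42
87^3 = 87^2·87^1 ≡ 180
87^4 ≡ 27
87^6 = 87^4·87^2 ≡ 169
87^8 ≡ 150
87^12 = 87^8·87^4 ≡ 190
87^16 ≡ 112
87^24 = 87^16·87^8 ≡ 9
87^32 ≡ 192
87^48 = 87^32·87^16 ≡ 81
87^64 ≡ 1  ← first divisor giving 1
The order is 64.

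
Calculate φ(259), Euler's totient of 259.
216

259 = 7 × 37
φ(n) = n × ∏(1 - 1/p) for each prime p dividing n
φ(259) = 259 × (1 - 1/7) × (1 - 1/37) = 216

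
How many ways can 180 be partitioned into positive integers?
684957390936

p(n) counts ways to write n as a sum of positive integers (order ignored).
Euler's pentagonal recurrence: p(k) = p(k-1) + p(k-2) - p(k-5) - p(k-7) + p(k-12) + p(k-15) - ... (offsets j(3j∓1)/2, signs ++--, p(0)=1, p(<0)=0).
DP table for k = 0..179: p(0)=1, p(1)=1, p(2)=2, p(3)=3, p(4)=5, p(5)=7, p(6)=11, p(7)=15, p(8)=22, p(9)=30, p(10)=42, p(11)=56, p(12)=77, p(13)=101, p(14)=135, p(15)=176, p(16)=231, p(17)=297, p(18)=385, p(19)=490, p(20)=627, p(21)=792, p(22)=1002, p(23)=1255, p(24)=1575, p(25)=1958, p(26)=2436, p(27)=3010, p(28)=3718, p(29)=4565, p(30)=5604, p(31)=6842, p(32)=8349, p(33)=10143, p(34)=12310, p(35)=14883, p(36)=17977, p(37)=21637, p(38)=26015, p(39)=31185, p(40)=37338, p(41)=44583, p(42)=53174, p(43)=63261, p(44)=75175, p(45)=89134, p(46)=105558, p(47)=124754, p(48)=147273, p(49)=173525, p(50)=204226, p(51)=239943, p(52)=281589, p(53)=329931, p(54)=386155, p(55)=451276, p(56)=526823, p(57)=614154, p(58)=715220, p(59)=831820, p(60)=966467, p(61)=1121505, p(62)=1300156, p(63)=1505499, p(64)=1741630, p(65)=2012558, p(66)=2323520, p(67)=2679689, p(68)=3087735, p(69)=3554345, p(70)=4087968, p(71)=4697205, p(72)=5392783, p(73)=6185689, p(74)=7089500, p(75)=8118264, p(76)=9289091, p(77)=10619863, p(78)=12132164, p(79)=13848650, p(80)=15796476, p(81)=18004327, p(82)=20506255, p(83)=23338469, p(84)=26543660, p(85)=30167357, p(86)=34262962, p(87)=38887673, p(88)=44108109, p(89)=49995925, p(90)=56634173, p(91)=64112359, p(92)=72533807, p(93)=82010177, p(94)=92669720, p(95)=104651419, p(96)=118114304, p(97)=133230930, p(98)=150198136, p(99)=169229875, p(100)=190569292, p(101)=214481126, p(102)=241265379, p(103)=271248950, p(104)=304801365, p(105)=342325709, p(106)=384276336, p(107)=431149389, p(108)=483502844, p(109)=541946240, p(110)=607163746, p(111)=679903203, p(112)=761002156, p(113)=851376628, p(114)=952050665, p(115)=1064144451, p(116)=1188908248, p(117)=1327710076, p(118)=1482074143, p(119)=1653668665, p(120)=1844349560, p(121)=2056148051, p(122)=2291320912, p(123)=2552338241, p(124)=2841940500, p(125)=3163127352, p(126)=3519222692, p(127)=3913864295, p(128)=4351078600, p(129)=4835271870, p(130)=5371315400, p(131)=5964539504, p(132)=6620830889, p(133)=7346629512, p(134)=8149040695, p(135)=9035836076, p(136)=10015581680, p(137)=11097645016, p(138)=12292341831, p(139)=13610949895, p(140)=15065878135, p(141)=16670689208, p(142)=18440293320, p(143)=20390982757, p(144)=22540654445, p(145)=24908858009, p(146)=27517052599, p(147)=30388671978, p(148)=33549419497, p(149)=37027355200, p(150)=40853235313, p(151)=45060624582, p(152)=49686288421, p(153)=54770336324, p(154)=60356673280, p(155)=66493182097, p(156)=73232243759, p(157)=80630964769, p(158)=88751778802, p(159)=97662728555, p(160)=107438159466, p(161)=118159068427, p(162)=129913904637, p(163)=142798995930, p(164)=156919475295, p(165)=172389800255, p(166)=189334822579, p(167)=207890420102, p(168)=228204732751, p(169)=250438925115, p(170)=274768617130, p(171)=301384802048, p(172)=330495499613, p(173)=362326859895, p(174)=397125074750, p(175)=435157697830, p(176)=476715857290, p(177)=522115831195, p(178)=571701605655, p(179)=625846753120.
Final step: p(180) = p(179) + p(178) - p(175) - p(173) + p(168) + p(165) - p(158) - p(154) + p(145) + p(140) - p(129) - p(123) + p(110) + p(103) - p(88) - p(80) + p(63) + p(54) - p(35) - p(25) + p(4)
= 625846753120 + 571701605655 - 435157697830 - 362326859895 + 228204732751 + 172389800255 - 88751778802 - 60356673280 + 24908858009 + 15065878135 - 4835271870 - 2552338241 + 607163746 + 271248950 - 44108109 - 15796476 + 1505499 + 386155 - 14883 - 1958 + 5
= 684957390936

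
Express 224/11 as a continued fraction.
[20; 2, 1, 3]

Euclidean algorithm steps:
224 = 20 × 11 + 4
11 = 2 × 4 + 3
4 = 1 × 3 + 1
3 = 3 × 1 + 0
Continued fraction: [20; 2, 1, 3]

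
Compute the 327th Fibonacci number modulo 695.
283

Matrix identity: Q^n = [[F_(n+1), F_n], [F_n, F_(n-1)]] with Q = [[1,1],[1,0]].
n = 327 = 101000111₂. Square-and-multiply, entries mod 695:
Q^1 = [[1,1],[1,0]]
Q^2 = (Q^1)² = [[2,1],[1,1]]
Q^5 = (Q^2)²·Q = [[8,5],[5,3]]
Q^10 = (Q^5)² = [[89,55],[55,34]]
Q^20 = (Q^10)² = [[521,510],[510,11]]
Q^40 = (Q^20)² = [[561,270],[270,291]]
Q^81 = (Q^40)²·Q = [[501,506],[506,690]]
Q^163 = (Q^81)²·Q = [[463,382],[382,81]]
Q^327 = (Q^163)²·Q = [[286,283],[283,3]]
F_327 mod 695 = Q^327[0][1] = 283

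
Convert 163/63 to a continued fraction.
[2; 1, 1, 2, 2, 1, 3]

Euclidean algorithm steps:
163 = 2 × 63 + 37
63 = 1 × 37 + 26
37 = 1 × 26 + 11
26 = 2 × 11 + 4
11 = 2 × 4 + 3
4 = 1 × 3 + 1
3 = 3 × 1 + 0
Continued fraction: [2; 1, 1, 2, 2, 1, 3]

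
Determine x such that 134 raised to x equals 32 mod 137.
50

Baby-step giant-step with step n = ⌈√137⌉ = 12.
Baby steps 134^j mod 137 (j:value) for j=0..11: 0:1, 1:134, 2:9, 3:110, 4:81, 5:31, 6:44, 7:5, 8:122, 9:45, 10:2, 11:131.
Giant-step multiplier: 134^(-12) ≡ 134^(136-12) = 134^124 ≡ 99 (mod 137).
Giant steps γ_i = 32·99^i mod 137: γ_0=32, γ_1=17, γ_2=39, γ_3=25, γ_4=9 (in table at j=2).
x = i·n + j = 4·12 + 2 = 50.
Check: 134^50 ≡ 32 (mod 137).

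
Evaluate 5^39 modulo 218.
27

Repeated squaring. Binary of 39 = 100111.
5^1 ≡ 5 (mod 218); 5^2 ≡ 25 (mod 218); 5^4 ≡ 189 (mod 218); 5^8 ≡ 187 (mod 218); 5^16 ≡ 89 (mod 218); 5^32 ≡ 73 (mod 218)
5^39 = 5^1 × 5^2 × 5^4 × 5^32 ≡ 27 (mod 218)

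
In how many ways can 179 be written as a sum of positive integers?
625846753120

p(n) counts ways to write n as a sum of positive integers (order ignored).
Euler's pentagonal recurrence: p(k) = p(k-1) + p(k-2) - p(k-5) - p(k-7) + p(k-12) + p(k-15) - ... (offsets j(3j∓1)/2, signs ++--, p(0)=1, p(<0)=0).
DP table for k = 0..178: p(0)=1, p(1)=1, p(2)=2, p(3)=3, p(4)=5, p(5)=7, p(6)=11, p(7)=15, p(8)=22, p(9)=30, p(10)=42, p(11)=56, p(12)=77, p(13)=101, p(14)=135, p(15)=176, p(16)=231, p(17)=297, p(18)=385, p(19)=490, p(20)=627, p(21)=792, p(22)=1002, p(23)=1255, p(24)=1575, p(25)=1958, p(26)=2436, p(27)=3010, p(28)=3718, p(29)=4565, p(30)=5604, p(31)=6842, p(32)=8349, p(33)=10143, p(34)=12310, p(35)=14883, p(36)=17977, p(37)=21637, p(38)=26015, p(39)=31185, p(40)=37338, p(41)=44583, p(42)=53174, p(43)=63261, p(44)=75175, p(45)=89134, p(46)=105558, p(47)=124754, p(48)=147273, p(49)=173525, p(50)=204226, p(51)=239943, p(52)=281589, p(53)=329931, p(54)=386155, p(55)=451276, p(56)=526823, p(57)=614154, p(58)=715220, p(59)=831820, p(60)=966467, p(61)=1121505, p(62)=1300156, p(63)=1505499, p(64)=1741630, p(65)=2012558, p(66)=2323520, p(67)=2679689, p(68)=3087735, p(69)=3554345, p(70)=4087968, p(71)=4697205, p(72)=5392783, p(73)=6185689, p(74)=7089500, p(75)=8118264, p(76)=9289091, p(77)=10619863, p(78)=12132164, p(79)=13848650, p(80)=15796476, p(81)=18004327, p(82)=20506255, p(83)=23338469, p(84)=26543660, p(85)=30167357, p(86)=34262962, p(87)=38887673, p(88)=44108109, p(89)=49995925, p(90)=56634173, p(91)=64112359, p(92)=72533807, p(93)=82010177, p(94)=92669720, p(95)=104651419, p(96)=118114304, p(97)=133230930, p(98)=150198136, p(99)=169229875, p(100)=190569292, p(101)=214481126, p(102)=241265379, p(103)=271248950, p(104)=304801365, p(105)=342325709, p(106)=384276336, p(107)=431149389, p(108)=483502844, p(109)=541946240, p(110)=607163746, p(111)=679903203, p(112)=761002156, p(113)=851376628, p(114)=952050665, p(115)=1064144451, p(116)=1188908248, p(117)=1327710076, p(118)=1482074143, p(119)=1653668665, p(120)=1844349560, p(121)=2056148051, p(122)=2291320912, p(123)=2552338241, p(124)=2841940500, p(125)=3163127352, p(126)=3519222692, p(127)=3913864295, p(128)=4351078600, p(129)=4835271870, p(130)=5371315400, p(131)=5964539504, p(132)=6620830889, p(133)=7346629512, p(134)=8149040695, p(135)=9035836076, p(136)=10015581680, p(137)=11097645016, p(138)=12292341831, p(139)=13610949895, p(140)=15065878135, p(141)=16670689208, p(142)=18440293320, p(143)=20390982757, p(144)=22540654445, p(145)=24908858009, p(146)=27517052599, p(147)=30388671978, p(148)=33549419497, p(149)=37027355200, p(150)=40853235313, p(151)=45060624582, p(152)=49686288421, p(153)=54770336324, p(154)=60356673280, p(155)=66493182097, p(156)=73232243759, p(157)=80630964769, p(158)=88751778802, p(159)=97662728555, p(160)=107438159466, p(161)=118159068427, p(162)=129913904637, p(163)=142798995930, p(164)=156919475295, p(165)=172389800255, p(166)=189334822579, p(167)=207890420102, p(168)=228204732751, p(169)=250438925115, p(170)=274768617130, p(171)=301384802048, p(172)=330495499613, p(173)=362326859895, p(174)=397125074750, p(175)=435157697830, p(176)=476715857290, p(177)=522115831195, p(178)=571701605655.
Final step: p(179) = p(178) + p(177) - p(174) - p(172) + p(167) + p(164) - p(157) - p(153) + p(144) + p(139) - p(128) - p(122) + p(109) + p(102) - p(87) - p(79) + p(62) + p(53) - p(34) - p(24) + p(3)
= 571701605655 + 522115831195 - 397125074750 - 330495499613 + 207890420102 + 156919475295 - 80630964769 - 54770336324 + 22540654445 + 13610949895 - 4351078600 - 2291320912 + 541946240 + 241265379 - 38887673 - 13848650 + 1300156 + 329931 - 12310 - 1575 + 3
= 625846753120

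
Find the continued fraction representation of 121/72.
[1; 1, 2, 7, 1, 2]

Euclidean algorithm steps:
121 = 1 × 72 + 49
72 = 1 × 49 + 23
49 = 2 × 23 + 3
23 = 7 × 3 + 2
3 = 1 × 2 + 1
2 = 2 × 1 + 0
Continued fraction: [1; 1, 2, 7, 1, 2]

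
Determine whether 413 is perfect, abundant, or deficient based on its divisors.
deficient

Proper divisors of 413: sum = 1 + 7 + 59 = 67
Since 67 < 413, 413 is deficient.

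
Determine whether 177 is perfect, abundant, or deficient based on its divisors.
deficient

Proper divisors of 177: sum = 1 + 3 + 59 = 63
Since 63 < 177, 177 is deficient.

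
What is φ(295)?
232

295 = 5 × 59
φ(n) = n × ∏(1 - 1/p) for each prime p dividing n
φ(295) = 295 × (1 - 1/5) × (1 - 1/59) = 232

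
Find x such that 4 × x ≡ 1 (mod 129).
97

gcd(4, 129) = 1, so the inverse exists.
Extended Euclidean algorithm on (129, 4):
129 = 32 × 4 + 1  ⟹  1 = (1)·129 + (-32)·4
So (-32)·4 ≡ 1 (mod 129), i.e. 4^(-1) ≡ -32 ≡ 97 (mod 129).
Check: 4 × 97 = 388 ≡ 1 (mod 129)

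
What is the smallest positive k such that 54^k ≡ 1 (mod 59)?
58

59 is prime, so ord(54) divides φ(59) = 58.
Divisors of 58: 1, 2, 29, 58.
Repeated squaring: 54^1 ≡ 54, 54^2 ≡ 25, 54^4 ≡ 35, 54^8 ≡ 45, 54^16 ≡ 19, 54^32 ≡ 7 (mod 59).
Test 54^d mod 59 for each divisor d in increasing order:
54^1 ≡ 54
54^2 ≡ 25
54^29 = 54^16·54^8·54^4·54^1 ≡ 58
54^58 = 54^32·54^16·54^8·54^2 ≡ 1  ← first divisor giving 1
The order is 58.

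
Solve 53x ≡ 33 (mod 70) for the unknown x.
x ≡ 31 (mod 70)

gcd(53, 70) = 1, which divides 33, so solutions exist.
Find 53^(-1) mod 70 by the extended Euclidean algorithm:
70 = 1 × 53 + 17  ⟹  17 = (1)·70 + (-1)·53
53 = 3 × 17 + 2  ⟹  2 = (-3)·70 + (4)·53
17 = 8 × 2 + 1  ⟹  1 = (25)·70 + (-33)·53
So (-33)·53 ≡ 1 (mod 70), i.e. 53^(-1) ≡ -33 ≡ 37 (mod 70).
x ≡ 37 × 33 = 1221 ≡ 31 (mod 70).
Check: 53 × 31 = 1643 ≡ 33 (mod 70).
Unique solution: x ≡ 31 (mod 70)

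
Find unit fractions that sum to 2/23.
1/12 + 1/276

Greedy algorithm:
2/23: ceiling(23/2) = 12, use 1/12
1/276: ceiling(276/1) = 276, use 1/276
Result: 2/23 = 1/12 + 1/276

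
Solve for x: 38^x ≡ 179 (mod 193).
174

Baby-step giant-step with step n = ⌈√193⌉ = 14.
Baby steps 38^j mod 193 (j:value) for j=0..13: 0:1, 1:38, 2:93, 3:60, 4:157, 5:176, 6:126, 7:156, 8:138, 9:33, 10:96, 11:174, 12:50, 13:163.
Giant-step multiplier: 38^(-14) ≡ 38^(192-14) = 38^178 ≡ 118 (mod 193).
Giant steps γ_i = 179·118^i mod 193: γ_0=179, γ_1=85, γ_2=187, γ_3=64, γ_4=25, γ_5=55, γ_6=121, γ_7=189, γ_8=107, γ_9=81, γ_10=101, γ_11=145, γ_12=126 (in table at j=6).
x = i·n + j = 12·14 + 6 = 174.
Check: 38^174 ≡ 179 (mod 193).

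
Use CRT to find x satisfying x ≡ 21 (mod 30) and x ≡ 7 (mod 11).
51

Using Chinese Remainder Theorem:
M = 30 × 11 = 330
M1 = 11, M2 = 30
y1 = 11^(-1) mod 30 = 11
y2 = 30^(-1) mod 11 = 7
x = (21×11×11 + 7×30×7) mod 330 = 51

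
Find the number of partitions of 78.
12132164

p(n) counts ways to write n as a sum of positive integers (order ignored).
Euler's pentagonal recurrence: p(k) = p(k-1) + p(k-2) - p(k-5) - p(k-7) + p(k-12) + p(k-15) - ... (offsets j(3j∓1)/2, signs ++--, p(0)=1, p(<0)=0).
DP table for k = 0..77: p(0)=1, p(1)=1, p(2)=2, p(3)=3, p(4)=5, p(5)=7, p(6)=11, p(7)=15, p(8)=22, p(9)=30, p(10)=42, p(11)=56, p(12)=77, p(13)=101, p(14)=135, p(15)=176, p(16)=231, p(17)=297, p(18)=385, p(19)=490, p(20)=627, p(21)=792, p(22)=1002, p(23)=1255, p(24)=1575, p(25)=1958, p(26)=2436, p(27)=3010, p(28)=3718, p(29)=4565, p(30)=5604, p(31)=6842, p(32)=8349, p(33)=10143, p(34)=12310, p(35)=14883, p(36)=17977, p(37)=21637, p(38)=26015, p(39)=31185, p(40)=37338, p(41)=44583, p(42)=53174, p(43)=63261, p(44)=75175, p(45)=89134, p(46)=105558, p(47)=124754, p(48)=147273, p(49)=173525, p(50)=204226, p(51)=239943, p(52)=281589, p(53)=329931, p(54)=386155, p(55)=451276, p(56)=526823, p(57)=614154, p(58)=715220, p(59)=831820, p(60)=966467, p(61)=1121505, p(62)=1300156, p(63)=1505499, p(64)=1741630, p(65)=2012558, p(66)=2323520, p(67)=2679689, p(68)=3087735, p(69)=3554345, p(70)=4087968, p(71)=4697205, p(72)=5392783, p(73)=6185689, p(74)=7089500, p(75)=8118264, p(76)=9289091, p(77)=10619863.
Final step: p(78) = p(77) + p(76) - p(73) - p(71) + p(66) + p(63) - p(56) - p(52) + p(43) + p(38) - p(27) - p(21) + p(8) + p(1)
= 10619863 + 9289091 - 6185689 - 4697205 + 2323520 + 1505499 - 526823 - 281589 + 63261 + 26015 - 3010 - 792 + 22 + 1
= 12132164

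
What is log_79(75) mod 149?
71

Baby-step giant-step with step n = ⌈√149⌉ = 13.
Baby steps 79^j mod 149 (j:value) for j=0..12: 0:1, 1:79, 2:132, 3:147, 4:140, 5:34, 6:4, 7:18, 8:81, 9:141, 10:113, 11:136, 12:16.
Giant-step multiplier: 79^(-13) ≡ 79^(148-13) = 79^135 ≡ 89 (mod 149).
Giant steps γ_i = 75·89^i mod 149: γ_0=75, γ_1=119, γ_2=12, γ_3=25, γ_4=139, γ_5=4 (in table at j=6).
x = i·n + j = 5·13 + 6 = 71.
Check: 79^71 ≡ 75 (mod 149).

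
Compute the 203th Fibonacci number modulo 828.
89

Matrix identity: Q^n = [[F_(n+1), F_n], [F_n, F_(n-1)]] with Q = [[1,1],[1,0]].
n = 203 = 11001011₂. Square-and-multiply, entries mod 828:
Q^1 = [[1,1],[1,0]]
Q^3 = (Q^1)²·Q = [[3,2],[2,1]]
Q^6 = (Q^3)² = [[13,8],[8,5]]
Q^12 = (Q^6)² = [[233,144],[144,89]]
Q^25 = (Q^12)²·Q = [[505,505],[505,0]]
Q^50 = (Q^25)² = [[2,1],[1,1]]
Q^101 = (Q^50)²·Q = [[8,5],[5,3]]
Q^203 = (Q^101)²·Q = [[144,89],[89,55]]
F_203 mod 828 = Q^203[0][1] = 89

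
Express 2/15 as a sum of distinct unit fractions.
1/8 + 1/120

Greedy algorithm:
2/15: ceiling(15/2) = 8, use 1/8
1/120: ceiling(120/1) = 120, use 1/120
Result: 2/15 = 1/8 + 1/120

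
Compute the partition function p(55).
451276

p(n) counts ways to write n as a sum of positive integers (order ignored).
Euler's pentagonal recurrence: p(k) = p(k-1) + p(k-2) - p(k-5) - p(k-7) + p(k-12) + p(k-15) - ... (offsets j(3j∓1)/2, signs ++--, p(0)=1, p(<0)=0).
DP table for k = 0..54: p(0)=1, p(1)=1, p(2)=2, p(3)=3, p(4)=5, p(5)=7, p(6)=11, p(7)=15, p(8)=22, p(9)=30, p(10)=42, p(11)=56, p(12)=77, p(13)=101, p(14)=135, p(15)=176, p(16)=231, p(17)=297, p(18)=385, p(19)=490, p(20)=627, p(21)=792, p(22)=1002, p(23)=1255, p(24)=1575, p(25)=1958, p(26)=2436, p(27)=3010, p(28)=3718, p(29)=4565, p(30)=5604, p(31)=6842, p(32)=8349, p(33)=10143, p(34)=12310, p(35)=14883, p(36)=17977, p(37)=21637, p(38)=26015, p(39)=31185, p(40)=37338, p(41)=44583, p(42)=53174, p(43)=63261, p(44)=75175, p(45)=89134, p(46)=105558, p(47)=124754, p(48)=147273, p(49)=173525, p(50)=204226, p(51)=239943, p(52)=281589, p(53)=329931, p(54)=386155.
Final step: p(55) = p(54) + p(53) - p(50) - p(48) + p(43) + p(40) - p(33) - p(29) + p(20) + p(15) - p(4)
= 386155 + 329931 - 204226 - 147273 + 63261 + 37338 - 10143 - 4565 + 627 + 176 - 5
= 451276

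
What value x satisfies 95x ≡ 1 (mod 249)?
173

gcd(95, 249) = 1, so the inverse exists.
Extended Euclidean algorithm on (249, 95):
249 = 2 × 95 + 59  ⟹  59 = (1)·249 + (-2)·95
95 = 1 × 59 + 36  ⟹  36 = (-1)·249 + (3)·95
59 = 1 × 36 + 23  ⟹  23 = (2)·249 + (-5)·95
36 = 1 × 23 + 13  ⟹  13 = (-3)·249 + (8)·95
23 = 1 × 13 + 10  ⟹  10 = (5)·249 + (-13)·95
13 = 1 × 10 + 3  ⟹  3 = (-8)·249 + (21)·95
10 = 3 × 3 + 1  ⟹  1 = (29)·249 + (-76)·95
So (-76)·95 ≡ 1 (mod 249), i.e. 95^(-1) ≡ -76 ≡ 173 (mod 249).
Check: 95 × 173 = 16435 ≡ 1 (mod 249)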